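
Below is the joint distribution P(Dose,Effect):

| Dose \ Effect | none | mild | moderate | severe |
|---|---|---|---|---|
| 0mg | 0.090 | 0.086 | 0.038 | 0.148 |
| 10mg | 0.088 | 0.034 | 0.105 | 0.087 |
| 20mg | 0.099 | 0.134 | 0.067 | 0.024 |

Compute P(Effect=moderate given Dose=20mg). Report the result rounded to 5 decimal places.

0.20679

P(Dose=20mg) = 0.099 + 0.134 + 0.067 + 0.024 = 0.324.
P(Effect=moderate | Dose=20mg) = 0.067/0.324 = 0.20679.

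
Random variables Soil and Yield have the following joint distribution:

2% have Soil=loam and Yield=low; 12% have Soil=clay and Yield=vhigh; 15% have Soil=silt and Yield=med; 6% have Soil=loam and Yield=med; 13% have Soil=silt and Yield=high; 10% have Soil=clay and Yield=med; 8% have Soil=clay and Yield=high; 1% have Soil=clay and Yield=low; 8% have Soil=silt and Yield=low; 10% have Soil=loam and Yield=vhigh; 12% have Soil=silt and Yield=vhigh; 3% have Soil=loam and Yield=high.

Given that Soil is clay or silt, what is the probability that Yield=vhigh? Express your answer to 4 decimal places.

0.3038

P(Soil=clay) = 0.01 + 0.10 + 0.08 + 0.12 = 0.31.
P(Soil=silt) = 0.08 + 0.15 + 0.13 + 0.12 = 0.48.
P(Soil ∈ {clay, silt}) = 0.31 + 0.48 = 0.79; P(Yield=vhigh, Soil ∈ {clay, silt}) = 0.12 + 0.12 = 0.24.
P(Yield=vhigh | Soil ∈ {clay, silt}) = 0.24/0.79 = 0.3038.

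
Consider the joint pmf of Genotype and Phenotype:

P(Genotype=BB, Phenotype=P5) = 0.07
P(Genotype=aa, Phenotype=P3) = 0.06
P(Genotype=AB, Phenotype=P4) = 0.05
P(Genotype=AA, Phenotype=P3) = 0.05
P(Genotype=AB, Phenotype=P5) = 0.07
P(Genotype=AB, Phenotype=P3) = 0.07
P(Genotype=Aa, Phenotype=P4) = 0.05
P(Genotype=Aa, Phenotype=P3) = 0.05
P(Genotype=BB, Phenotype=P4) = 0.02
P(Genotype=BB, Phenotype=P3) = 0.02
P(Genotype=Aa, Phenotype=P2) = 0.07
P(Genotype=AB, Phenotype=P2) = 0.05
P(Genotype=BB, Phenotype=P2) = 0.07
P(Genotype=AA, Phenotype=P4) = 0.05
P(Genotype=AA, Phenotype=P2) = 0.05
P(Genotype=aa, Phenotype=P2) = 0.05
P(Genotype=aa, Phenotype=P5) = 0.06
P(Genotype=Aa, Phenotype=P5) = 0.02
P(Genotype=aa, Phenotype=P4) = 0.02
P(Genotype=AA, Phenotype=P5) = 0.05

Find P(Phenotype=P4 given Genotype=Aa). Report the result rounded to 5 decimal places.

P(Genotype=Aa) = 0.07 + 0.05 + 0.05 + 0.02 = 0.19.
P(Phenotype=P4 | Genotype=Aa) = 0.05/0.19 = 0.26316.

0.26316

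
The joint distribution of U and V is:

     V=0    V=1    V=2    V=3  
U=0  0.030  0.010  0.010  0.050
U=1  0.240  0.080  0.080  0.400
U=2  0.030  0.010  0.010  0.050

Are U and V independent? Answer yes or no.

yes

Every cell satisfies P(U,V) = P(U)·P(V). For instance P(U=2) = 0.100, P(V=3) = 0.500, and 0.100×0.500 = 0.050 matches the joint entry. So U and V are independent.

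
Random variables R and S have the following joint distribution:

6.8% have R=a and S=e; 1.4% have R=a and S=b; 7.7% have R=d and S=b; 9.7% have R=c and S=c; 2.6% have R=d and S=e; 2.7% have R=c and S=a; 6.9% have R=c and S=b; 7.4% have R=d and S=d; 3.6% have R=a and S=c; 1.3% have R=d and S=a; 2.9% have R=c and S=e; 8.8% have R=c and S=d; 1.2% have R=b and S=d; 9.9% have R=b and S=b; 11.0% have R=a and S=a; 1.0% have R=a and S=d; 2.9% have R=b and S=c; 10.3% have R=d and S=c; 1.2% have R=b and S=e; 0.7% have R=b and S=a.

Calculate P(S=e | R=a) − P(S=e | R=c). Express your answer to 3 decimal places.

0.192

P(R=a) = 0.110 + 0.014 + 0.036 + 0.010 + 0.068 = 0.238; P(S=e | R=a) = 0.068/0.238 = 0.2857.
P(R=c) = 0.027 + 0.069 + 0.097 + 0.088 + 0.029 = 0.310; P(S=e | R=c) = 0.029/0.310 = 0.0935.
Difference = 0.192.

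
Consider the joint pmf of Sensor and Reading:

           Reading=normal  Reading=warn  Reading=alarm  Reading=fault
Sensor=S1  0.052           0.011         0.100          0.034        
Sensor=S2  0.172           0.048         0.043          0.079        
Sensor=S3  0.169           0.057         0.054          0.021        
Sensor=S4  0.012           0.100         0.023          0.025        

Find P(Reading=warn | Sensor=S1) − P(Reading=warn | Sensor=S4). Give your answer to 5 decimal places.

P(Sensor=S1) = 0.052 + 0.011 + 0.100 + 0.034 = 0.197; P(Reading=warn | Sensor=S1) = 0.011/0.197 = 0.055838.
P(Sensor=S4) = 0.012 + 0.100 + 0.023 + 0.025 = 0.160; P(Reading=warn | Sensor=S4) = 0.100/0.160 = 0.625000.
Difference = -0.56916.

-0.56916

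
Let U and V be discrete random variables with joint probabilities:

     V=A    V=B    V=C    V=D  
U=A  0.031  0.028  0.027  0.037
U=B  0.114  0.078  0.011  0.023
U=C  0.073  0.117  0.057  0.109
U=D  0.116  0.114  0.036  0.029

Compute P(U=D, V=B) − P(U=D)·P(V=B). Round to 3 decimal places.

P(U=D) = 0.116 + 0.114 + 0.036 + 0.029 = 0.295.
P(V=B) = 0.028 + 0.078 + 0.117 + 0.114 = 0.337.
P(U=D, V=B) − P(U=D)P(V=B) = 0.114 − 0.295×0.337 = 0.015.

0.015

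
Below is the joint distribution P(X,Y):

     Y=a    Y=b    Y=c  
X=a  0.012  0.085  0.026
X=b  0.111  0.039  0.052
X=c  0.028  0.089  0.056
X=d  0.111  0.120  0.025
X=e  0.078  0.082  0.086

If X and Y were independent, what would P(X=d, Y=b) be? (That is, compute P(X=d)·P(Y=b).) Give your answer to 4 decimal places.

0.1062

P(X=d) = 0.111 + 0.120 + 0.025 = 0.256.
P(Y=b) = 0.085 + 0.039 + 0.089 + 0.120 + 0.082 = 0.415.
Product: 0.256 × 0.415 = 0.1062.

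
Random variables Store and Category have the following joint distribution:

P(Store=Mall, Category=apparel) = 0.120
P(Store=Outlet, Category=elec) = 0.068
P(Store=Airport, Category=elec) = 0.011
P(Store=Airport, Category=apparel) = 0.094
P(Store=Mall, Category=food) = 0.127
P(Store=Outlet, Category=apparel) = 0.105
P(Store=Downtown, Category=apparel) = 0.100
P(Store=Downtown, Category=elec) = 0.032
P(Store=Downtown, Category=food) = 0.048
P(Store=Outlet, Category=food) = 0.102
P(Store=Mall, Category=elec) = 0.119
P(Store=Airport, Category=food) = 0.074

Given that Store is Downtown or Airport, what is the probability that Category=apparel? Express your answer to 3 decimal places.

0.540

P(Store=Downtown) = 0.048 + 0.100 + 0.032 = 0.180.
P(Store=Airport) = 0.074 + 0.094 + 0.011 = 0.179.
P(Store ∈ {Downtown, Airport}) = 0.180 + 0.179 = 0.359; P(Category=apparel, Store ∈ {Downtown, Airport}) = 0.100 + 0.094 = 0.194.
P(Category=apparel | Store ∈ {Downtown, Airport}) = 0.194/0.359 = 0.540.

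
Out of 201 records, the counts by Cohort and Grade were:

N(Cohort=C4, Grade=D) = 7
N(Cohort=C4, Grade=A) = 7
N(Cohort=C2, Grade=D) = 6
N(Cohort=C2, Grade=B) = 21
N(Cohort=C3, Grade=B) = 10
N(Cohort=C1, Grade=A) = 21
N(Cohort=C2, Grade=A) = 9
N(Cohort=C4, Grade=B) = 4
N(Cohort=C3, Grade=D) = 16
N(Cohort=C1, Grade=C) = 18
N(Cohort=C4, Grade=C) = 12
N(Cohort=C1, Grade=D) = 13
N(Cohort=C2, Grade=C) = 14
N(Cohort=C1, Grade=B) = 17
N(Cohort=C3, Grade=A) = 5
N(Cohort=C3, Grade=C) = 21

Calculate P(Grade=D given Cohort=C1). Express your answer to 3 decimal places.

Total with Cohort=C1: 21 + 17 + 18 + 13 = 69.
P(Grade=D | Cohort=C1) = 13/69 = 0.188.

0.188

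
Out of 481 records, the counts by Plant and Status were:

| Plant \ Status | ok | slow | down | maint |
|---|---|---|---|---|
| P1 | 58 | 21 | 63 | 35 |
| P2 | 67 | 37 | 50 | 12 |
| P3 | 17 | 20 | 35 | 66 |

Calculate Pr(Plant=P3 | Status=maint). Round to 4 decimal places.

Total with Status=maint: 35 + 12 + 66 = 113.
P(Plant=P3 | Status=maint) = 66/113 = 0.5841.

0.5841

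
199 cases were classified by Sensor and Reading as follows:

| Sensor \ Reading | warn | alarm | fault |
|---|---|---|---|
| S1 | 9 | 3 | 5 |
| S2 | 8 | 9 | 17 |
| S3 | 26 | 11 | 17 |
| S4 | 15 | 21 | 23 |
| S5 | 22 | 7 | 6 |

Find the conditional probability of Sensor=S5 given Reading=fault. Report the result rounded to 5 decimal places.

0.08824

Total with Reading=fault: 5 + 17 + 17 + 23 + 6 = 68.
P(Sensor=S5 | Reading=fault) = 6/68 = 0.08824.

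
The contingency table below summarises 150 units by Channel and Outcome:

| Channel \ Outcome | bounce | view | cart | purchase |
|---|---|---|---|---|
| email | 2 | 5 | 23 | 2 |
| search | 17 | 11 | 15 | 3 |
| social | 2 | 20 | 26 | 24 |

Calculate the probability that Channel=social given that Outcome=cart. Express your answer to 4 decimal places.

Total with Outcome=cart: 23 + 15 + 26 = 64.
P(Channel=social | Outcome=cart) = 26/64 = 0.4063.

0.4063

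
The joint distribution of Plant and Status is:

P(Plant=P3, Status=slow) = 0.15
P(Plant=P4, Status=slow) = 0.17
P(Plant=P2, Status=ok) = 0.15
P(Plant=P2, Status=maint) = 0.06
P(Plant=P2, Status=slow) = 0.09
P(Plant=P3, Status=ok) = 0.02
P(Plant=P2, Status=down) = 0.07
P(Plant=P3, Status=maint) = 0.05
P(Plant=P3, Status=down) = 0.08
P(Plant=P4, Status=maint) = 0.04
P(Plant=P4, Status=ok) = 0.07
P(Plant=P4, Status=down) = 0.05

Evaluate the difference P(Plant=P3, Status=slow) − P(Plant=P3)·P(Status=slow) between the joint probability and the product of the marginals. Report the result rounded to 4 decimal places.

P(Plant=P3) = 0.02 + 0.15 + 0.08 + 0.05 = 0.30.
P(Status=slow) = 0.09 + 0.15 + 0.17 = 0.41.
P(Plant=P3, Status=slow) − P(Plant=P3)P(Status=slow) = 0.15 − 0.30×0.41 = 0.0270.

0.0270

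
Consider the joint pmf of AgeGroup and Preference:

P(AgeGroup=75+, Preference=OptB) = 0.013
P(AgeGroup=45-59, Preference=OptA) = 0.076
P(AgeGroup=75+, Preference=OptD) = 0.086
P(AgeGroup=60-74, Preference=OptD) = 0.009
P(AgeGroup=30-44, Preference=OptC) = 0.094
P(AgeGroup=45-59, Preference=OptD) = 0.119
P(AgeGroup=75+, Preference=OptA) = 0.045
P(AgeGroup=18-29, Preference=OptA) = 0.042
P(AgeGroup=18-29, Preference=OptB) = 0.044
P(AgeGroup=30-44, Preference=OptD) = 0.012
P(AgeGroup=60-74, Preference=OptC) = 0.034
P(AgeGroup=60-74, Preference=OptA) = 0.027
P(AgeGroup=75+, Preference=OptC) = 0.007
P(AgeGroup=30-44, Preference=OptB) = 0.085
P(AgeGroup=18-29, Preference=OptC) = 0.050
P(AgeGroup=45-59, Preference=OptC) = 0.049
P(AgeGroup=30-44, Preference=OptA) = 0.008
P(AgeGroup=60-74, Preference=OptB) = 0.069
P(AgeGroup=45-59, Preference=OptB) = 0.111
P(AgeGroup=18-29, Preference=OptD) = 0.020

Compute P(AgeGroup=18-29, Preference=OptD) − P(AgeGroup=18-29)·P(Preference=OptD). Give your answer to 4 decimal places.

-0.0184

P(AgeGroup=18-29) = 0.042 + 0.044 + 0.050 + 0.020 = 0.156.
P(Preference=OptD) = 0.020 + 0.012 + 0.119 + 0.009 + 0.086 = 0.246.
P(AgeGroup=18-29, Preference=OptD) − P(AgeGroup=18-29)P(Preference=OptD) = 0.020 − 0.156×0.246 = -0.0184.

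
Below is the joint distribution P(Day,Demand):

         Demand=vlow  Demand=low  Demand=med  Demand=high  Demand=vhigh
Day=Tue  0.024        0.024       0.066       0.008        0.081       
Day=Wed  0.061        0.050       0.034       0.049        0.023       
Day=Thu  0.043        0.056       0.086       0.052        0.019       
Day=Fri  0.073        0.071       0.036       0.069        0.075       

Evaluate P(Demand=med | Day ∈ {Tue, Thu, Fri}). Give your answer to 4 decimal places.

0.2401

P(Day=Tue) = 0.024 + 0.024 + 0.066 + 0.008 + 0.081 = 0.203.
P(Day=Thu) = 0.043 + 0.056 + 0.086 + 0.052 + 0.019 = 0.256.
P(Day=Fri) = 0.073 + 0.071 + 0.036 + 0.069 + 0.075 = 0.324.
P(Day ∈ {Tue, Thu, Fri}) = 0.203 + 0.256 + 0.324 = 0.783; P(Demand=med, Day ∈ {Tue, Thu, Fri}) = 0.066 + 0.086 + 0.036 = 0.188.
P(Demand=med | Day ∈ {Tue, Thu, Fri}) = 0.188/0.783 = 0.2401.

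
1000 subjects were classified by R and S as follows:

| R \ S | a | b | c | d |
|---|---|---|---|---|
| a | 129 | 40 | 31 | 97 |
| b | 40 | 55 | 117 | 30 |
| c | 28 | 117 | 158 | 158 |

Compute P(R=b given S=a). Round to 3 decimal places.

Total with S=a: 129 + 40 + 28 = 197.
P(R=b | S=a) = 40/197 = 0.203.

0.203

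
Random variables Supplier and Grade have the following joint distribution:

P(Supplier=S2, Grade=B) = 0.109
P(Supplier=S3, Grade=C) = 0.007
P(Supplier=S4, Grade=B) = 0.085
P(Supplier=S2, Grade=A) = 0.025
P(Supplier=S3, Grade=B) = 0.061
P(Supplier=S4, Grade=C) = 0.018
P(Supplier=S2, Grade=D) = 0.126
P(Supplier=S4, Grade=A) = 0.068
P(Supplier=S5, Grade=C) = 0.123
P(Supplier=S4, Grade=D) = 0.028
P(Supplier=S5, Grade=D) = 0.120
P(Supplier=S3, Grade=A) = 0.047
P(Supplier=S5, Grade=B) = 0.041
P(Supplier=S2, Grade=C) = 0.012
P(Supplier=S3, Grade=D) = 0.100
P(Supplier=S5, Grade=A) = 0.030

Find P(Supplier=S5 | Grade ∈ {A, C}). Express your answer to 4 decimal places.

P(Grade=A) = 0.025 + 0.047 + 0.068 + 0.030 = 0.170.
P(Grade=C) = 0.012 + 0.007 + 0.018 + 0.123 = 0.160.
P(Grade ∈ {A, C}) = 0.170 + 0.160 = 0.330; P(Supplier=S5, Grade ∈ {A, C}) = 0.030 + 0.123 = 0.153.
P(Supplier=S5 | Grade ∈ {A, C}) = 0.153/0.330 = 0.4636.

0.4636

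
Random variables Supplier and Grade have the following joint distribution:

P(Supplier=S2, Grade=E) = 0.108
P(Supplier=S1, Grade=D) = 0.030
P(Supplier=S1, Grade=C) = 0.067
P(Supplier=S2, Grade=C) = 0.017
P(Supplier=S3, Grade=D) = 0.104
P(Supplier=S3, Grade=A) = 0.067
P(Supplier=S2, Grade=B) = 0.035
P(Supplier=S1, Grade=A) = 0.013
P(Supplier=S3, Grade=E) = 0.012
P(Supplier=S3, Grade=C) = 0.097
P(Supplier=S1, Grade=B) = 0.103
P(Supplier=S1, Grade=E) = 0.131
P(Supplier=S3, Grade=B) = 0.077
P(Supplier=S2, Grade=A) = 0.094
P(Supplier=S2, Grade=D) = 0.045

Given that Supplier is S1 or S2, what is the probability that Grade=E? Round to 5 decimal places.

P(Supplier=S1) = 0.013 + 0.103 + 0.067 + 0.030 + 0.131 = 0.344.
P(Supplier=S2) = 0.094 + 0.035 + 0.017 + 0.045 + 0.108 = 0.299.
P(Supplier ∈ {S1, S2}) = 0.344 + 0.299 = 0.643; P(Grade=E, Supplier ∈ {S1, S2}) = 0.131 + 0.108 = 0.239.
P(Grade=E | Supplier ∈ {S1, S2}) = 0.239/0.643 = 0.37170.

0.37170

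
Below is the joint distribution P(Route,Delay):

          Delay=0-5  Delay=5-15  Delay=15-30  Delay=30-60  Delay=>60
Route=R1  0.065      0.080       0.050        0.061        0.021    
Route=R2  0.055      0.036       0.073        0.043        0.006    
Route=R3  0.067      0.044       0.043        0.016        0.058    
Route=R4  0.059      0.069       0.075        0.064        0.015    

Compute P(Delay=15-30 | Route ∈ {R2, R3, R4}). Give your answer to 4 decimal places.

0.2642

P(Route=R2) = 0.055 + 0.036 + 0.073 + 0.043 + 0.006 = 0.213.
P(Route=R3) = 0.067 + 0.044 + 0.043 + 0.016 + 0.058 = 0.228.
P(Route=R4) = 0.059 + 0.069 + 0.075 + 0.064 + 0.015 = 0.282.
P(Route ∈ {R2, R3, R4}) = 0.213 + 0.228 + 0.282 = 0.723; P(Delay=15-30, Route ∈ {R2, R3, R4}) = 0.073 + 0.043 + 0.075 = 0.191.
P(Delay=15-30 | Route ∈ {R2, R3, R4}) = 0.191/0.723 = 0.2642.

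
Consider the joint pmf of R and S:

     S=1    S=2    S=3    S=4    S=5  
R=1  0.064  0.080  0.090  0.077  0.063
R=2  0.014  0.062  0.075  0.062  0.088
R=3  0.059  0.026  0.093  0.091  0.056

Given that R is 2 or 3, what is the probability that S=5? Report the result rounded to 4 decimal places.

P(R=2) = 0.014 + 0.062 + 0.075 + 0.062 + 0.088 = 0.301.
P(R=3) = 0.059 + 0.026 + 0.093 + 0.091 + 0.056 = 0.325.
P(R ∈ {2, 3}) = 0.301 + 0.325 = 0.626; P(S=5, R ∈ {2, 3}) = 0.088 + 0.056 = 0.144.
P(S=5 | R ∈ {2, 3}) = 0.144/0.626 = 0.2300.

0.2300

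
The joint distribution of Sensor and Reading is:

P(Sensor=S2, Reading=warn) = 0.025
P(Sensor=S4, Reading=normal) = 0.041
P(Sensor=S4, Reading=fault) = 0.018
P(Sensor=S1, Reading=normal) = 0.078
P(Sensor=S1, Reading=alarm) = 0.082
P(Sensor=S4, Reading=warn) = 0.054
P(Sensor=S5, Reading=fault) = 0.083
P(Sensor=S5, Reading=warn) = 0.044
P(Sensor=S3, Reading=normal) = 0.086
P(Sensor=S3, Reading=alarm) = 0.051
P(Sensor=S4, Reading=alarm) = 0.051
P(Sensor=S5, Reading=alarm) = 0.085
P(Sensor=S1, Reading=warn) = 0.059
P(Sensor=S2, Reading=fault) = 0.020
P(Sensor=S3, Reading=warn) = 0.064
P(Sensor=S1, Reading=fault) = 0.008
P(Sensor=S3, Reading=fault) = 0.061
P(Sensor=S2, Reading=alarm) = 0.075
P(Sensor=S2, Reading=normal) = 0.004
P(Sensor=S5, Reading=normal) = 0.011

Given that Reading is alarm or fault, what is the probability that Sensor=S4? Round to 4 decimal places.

P(Reading=alarm) = 0.082 + 0.075 + 0.051 + 0.051 + 0.085 = 0.344.
P(Reading=fault) = 0.008 + 0.020 + 0.061 + 0.018 + 0.083 = 0.190.
P(Reading ∈ {alarm, fault}) = 0.344 + 0.190 = 0.534; P(Sensor=S4, Reading ∈ {alarm, fault}) = 0.051 + 0.018 = 0.069.
P(Sensor=S4 | Reading ∈ {alarm, fault}) = 0.069/0.534 = 0.1292.

0.1292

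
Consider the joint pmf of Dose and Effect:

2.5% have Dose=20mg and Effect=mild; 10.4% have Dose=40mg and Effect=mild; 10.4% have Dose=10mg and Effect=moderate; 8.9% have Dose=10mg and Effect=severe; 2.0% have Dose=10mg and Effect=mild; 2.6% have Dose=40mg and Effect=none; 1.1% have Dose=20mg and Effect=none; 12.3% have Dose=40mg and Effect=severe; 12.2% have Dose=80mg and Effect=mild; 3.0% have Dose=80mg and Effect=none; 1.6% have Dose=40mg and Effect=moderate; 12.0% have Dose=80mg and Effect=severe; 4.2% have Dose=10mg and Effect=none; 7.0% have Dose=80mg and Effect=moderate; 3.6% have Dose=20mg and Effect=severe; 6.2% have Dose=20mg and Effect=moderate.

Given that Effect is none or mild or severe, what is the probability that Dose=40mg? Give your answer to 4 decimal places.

P(Effect=none) = 0.042 + 0.011 + 0.026 + 0.030 = 0.109.
P(Effect=mild) = 0.020 + 0.025 + 0.104 + 0.122 = 0.271.
P(Effect=severe) = 0.089 + 0.036 + 0.123 + 0.120 = 0.368.
P(Effect ∈ {none, mild, severe}) = 0.109 + 0.271 + 0.368 = 0.748; P(Dose=40mg, Effect ∈ {none, mild, severe}) = 0.026 + 0.104 + 0.123 = 0.253.
P(Dose=40mg | Effect ∈ {none, mild, severe}) = 0.253/0.748 = 0.3382.

0.3382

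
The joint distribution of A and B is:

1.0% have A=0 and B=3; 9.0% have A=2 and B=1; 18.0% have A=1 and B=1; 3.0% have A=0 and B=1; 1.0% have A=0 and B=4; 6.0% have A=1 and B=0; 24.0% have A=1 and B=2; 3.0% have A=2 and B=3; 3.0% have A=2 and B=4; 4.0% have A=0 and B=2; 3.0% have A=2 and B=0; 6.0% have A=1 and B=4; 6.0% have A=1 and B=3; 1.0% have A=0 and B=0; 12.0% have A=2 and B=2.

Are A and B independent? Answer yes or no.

Every cell satisfies P(A,B) = P(A)·P(B). For instance P(A=2) = 0.300, P(B=1) = 0.300, and 0.300×0.300 = 0.090 matches the joint entry. So A and B are independent.

yes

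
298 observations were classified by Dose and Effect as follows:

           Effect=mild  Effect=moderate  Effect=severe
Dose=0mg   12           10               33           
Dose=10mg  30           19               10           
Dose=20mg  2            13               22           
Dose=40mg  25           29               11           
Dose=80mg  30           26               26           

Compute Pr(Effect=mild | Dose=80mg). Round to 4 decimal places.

Total with Dose=80mg: 30 + 26 + 26 = 82.
P(Effect=mild | Dose=80mg) = 30/82 = 0.3659.

0.3659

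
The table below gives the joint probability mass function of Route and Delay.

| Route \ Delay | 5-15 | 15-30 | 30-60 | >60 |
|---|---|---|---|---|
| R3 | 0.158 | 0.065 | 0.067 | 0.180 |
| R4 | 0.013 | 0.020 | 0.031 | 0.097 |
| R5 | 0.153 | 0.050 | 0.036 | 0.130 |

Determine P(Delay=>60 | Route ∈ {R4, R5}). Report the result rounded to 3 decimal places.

P(Route=R4) = 0.013 + 0.020 + 0.031 + 0.097 = 0.161.
P(Route=R5) = 0.153 + 0.050 + 0.036 + 0.130 = 0.369.
P(Route ∈ {R4, R5}) = 0.161 + 0.369 = 0.530; P(Delay=>60, Route ∈ {R4, R5}) = 0.097 + 0.130 = 0.227.
P(Delay=>60 | Route ∈ {R4, R5}) = 0.227/0.530 = 0.428.

0.428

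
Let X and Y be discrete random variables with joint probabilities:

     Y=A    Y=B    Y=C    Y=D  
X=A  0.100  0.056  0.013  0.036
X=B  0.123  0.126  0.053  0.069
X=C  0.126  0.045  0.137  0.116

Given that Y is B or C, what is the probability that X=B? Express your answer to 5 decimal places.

0.41628

P(Y=B) = 0.056 + 0.126 + 0.045 = 0.227.
P(Y=C) = 0.013 + 0.053 + 0.137 = 0.203.
P(Y ∈ {B, C}) = 0.227 + 0.203 = 0.430; P(X=B, Y ∈ {B, C}) = 0.126 + 0.053 = 0.179.
P(X=B | Y ∈ {B, C}) = 0.179/0.430 = 0.41628.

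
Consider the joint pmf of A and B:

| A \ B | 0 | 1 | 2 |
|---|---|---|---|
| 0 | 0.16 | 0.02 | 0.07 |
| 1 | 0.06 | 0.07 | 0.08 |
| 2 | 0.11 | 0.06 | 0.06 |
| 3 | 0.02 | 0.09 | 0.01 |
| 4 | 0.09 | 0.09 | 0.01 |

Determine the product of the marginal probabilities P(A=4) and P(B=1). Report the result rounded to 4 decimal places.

0.0627

P(A=4) = 0.09 + 0.09 + 0.01 = 0.19.
P(B=1) = 0.02 + 0.07 + 0.06 + 0.09 + 0.09 = 0.33.
Product: 0.19 × 0.33 = 0.0627.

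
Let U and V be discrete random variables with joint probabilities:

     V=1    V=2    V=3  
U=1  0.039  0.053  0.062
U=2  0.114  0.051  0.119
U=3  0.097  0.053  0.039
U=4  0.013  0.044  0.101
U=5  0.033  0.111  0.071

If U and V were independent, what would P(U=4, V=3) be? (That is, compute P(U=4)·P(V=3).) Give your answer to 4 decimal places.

0.0619

P(U=4) = 0.013 + 0.044 + 0.101 = 0.158.
P(V=3) = 0.062 + 0.119 + 0.039 + 0.101 + 0.071 = 0.392.
Product: 0.158 × 0.392 = 0.0619.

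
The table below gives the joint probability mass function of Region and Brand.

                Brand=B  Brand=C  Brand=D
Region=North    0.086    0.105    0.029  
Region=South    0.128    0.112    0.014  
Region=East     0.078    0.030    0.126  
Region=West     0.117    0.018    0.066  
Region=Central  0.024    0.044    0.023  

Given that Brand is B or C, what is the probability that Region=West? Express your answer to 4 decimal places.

0.1819

P(Brand=B) = 0.086 + 0.128 + 0.078 + 0.117 + 0.024 = 0.433.
P(Brand=C) = 0.105 + 0.112 + 0.030 + 0.018 + 0.044 = 0.309.
P(Brand ∈ {B, C}) = 0.433 + 0.309 = 0.742; P(Region=West, Brand ∈ {B, C}) = 0.117 + 0.018 = 0.135.
P(Region=West | Brand ∈ {B, C}) = 0.135/0.742 = 0.1819.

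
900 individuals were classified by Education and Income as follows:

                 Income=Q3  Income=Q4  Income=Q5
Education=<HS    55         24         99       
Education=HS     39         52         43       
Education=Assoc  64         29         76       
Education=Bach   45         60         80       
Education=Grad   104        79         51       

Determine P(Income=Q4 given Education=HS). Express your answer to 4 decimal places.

0.3881

Total with Education=HS: 39 + 52 + 43 = 134.
P(Income=Q4 | Education=HS) = 52/134 = 0.3881.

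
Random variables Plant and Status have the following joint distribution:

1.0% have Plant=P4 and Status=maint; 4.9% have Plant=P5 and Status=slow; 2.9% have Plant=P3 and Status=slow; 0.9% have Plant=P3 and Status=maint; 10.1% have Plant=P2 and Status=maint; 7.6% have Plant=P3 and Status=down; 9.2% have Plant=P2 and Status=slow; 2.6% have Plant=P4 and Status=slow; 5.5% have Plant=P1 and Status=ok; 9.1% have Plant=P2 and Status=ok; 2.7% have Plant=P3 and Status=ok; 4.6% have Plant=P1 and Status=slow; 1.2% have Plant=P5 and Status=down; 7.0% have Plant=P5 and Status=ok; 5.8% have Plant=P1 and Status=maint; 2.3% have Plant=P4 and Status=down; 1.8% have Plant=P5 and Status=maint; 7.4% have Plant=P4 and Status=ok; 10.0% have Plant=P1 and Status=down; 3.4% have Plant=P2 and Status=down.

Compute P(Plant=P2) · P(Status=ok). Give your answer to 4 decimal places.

0.1008

P(Plant=P2) = 0.091 + 0.092 + 0.034 + 0.101 = 0.318.
P(Status=ok) = 0.055 + 0.091 + 0.027 + 0.074 + 0.070 = 0.317.
Product: 0.318 × 0.317 = 0.1008.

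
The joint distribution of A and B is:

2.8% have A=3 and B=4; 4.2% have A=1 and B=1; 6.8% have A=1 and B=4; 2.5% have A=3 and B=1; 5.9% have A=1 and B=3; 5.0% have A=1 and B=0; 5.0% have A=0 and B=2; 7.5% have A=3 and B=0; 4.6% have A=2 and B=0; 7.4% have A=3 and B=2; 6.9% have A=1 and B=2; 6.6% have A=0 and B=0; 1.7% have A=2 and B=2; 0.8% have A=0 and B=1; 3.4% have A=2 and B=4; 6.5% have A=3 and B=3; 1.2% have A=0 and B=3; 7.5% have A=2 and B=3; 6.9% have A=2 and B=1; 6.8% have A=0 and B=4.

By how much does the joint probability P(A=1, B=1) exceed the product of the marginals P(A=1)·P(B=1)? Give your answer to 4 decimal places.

P(A=1) = 0.050 + 0.042 + 0.069 + 0.059 + 0.068 = 0.288.
P(B=1) = 0.008 + 0.042 + 0.069 + 0.025 = 0.144.
P(A=1, B=1) − P(A=1)P(B=1) = 0.042 − 0.288×0.144 = 0.0005.

0.0005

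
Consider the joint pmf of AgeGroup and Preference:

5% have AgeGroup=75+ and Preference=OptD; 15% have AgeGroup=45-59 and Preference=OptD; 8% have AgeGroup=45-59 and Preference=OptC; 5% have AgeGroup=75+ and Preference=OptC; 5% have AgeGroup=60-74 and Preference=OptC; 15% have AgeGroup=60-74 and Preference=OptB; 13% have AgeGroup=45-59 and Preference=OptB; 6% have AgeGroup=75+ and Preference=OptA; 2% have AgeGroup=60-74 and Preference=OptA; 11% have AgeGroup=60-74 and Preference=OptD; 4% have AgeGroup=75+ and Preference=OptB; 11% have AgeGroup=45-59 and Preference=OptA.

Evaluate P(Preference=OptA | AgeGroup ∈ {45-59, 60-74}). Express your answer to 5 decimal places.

P(AgeGroup=45-59) = 0.11 + 0.13 + 0.08 + 0.15 = 0.47.
P(AgeGroup=60-74) = 0.02 + 0.15 + 0.05 + 0.11 = 0.33.
P(AgeGroup ∈ {45-59, 60-74}) = 0.47 + 0.33 = 0.80; P(Preference=OptA, AgeGroup ∈ {45-59, 60-74}) = 0.11 + 0.02 = 0.13.
P(Preference=OptA | AgeGroup ∈ {45-59, 60-74}) = 0.13/0.80 = 0.16250.

0.16250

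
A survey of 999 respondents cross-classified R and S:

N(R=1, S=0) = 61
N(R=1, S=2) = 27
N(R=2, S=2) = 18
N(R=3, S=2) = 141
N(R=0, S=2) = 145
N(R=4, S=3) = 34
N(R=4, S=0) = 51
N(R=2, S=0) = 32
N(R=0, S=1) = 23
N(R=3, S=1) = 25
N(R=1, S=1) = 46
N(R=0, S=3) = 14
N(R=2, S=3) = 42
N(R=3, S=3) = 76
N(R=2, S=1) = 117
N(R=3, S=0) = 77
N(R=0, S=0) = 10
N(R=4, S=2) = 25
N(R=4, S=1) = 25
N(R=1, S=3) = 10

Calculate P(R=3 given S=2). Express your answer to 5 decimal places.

0.39607

Total with S=2: 145 + 27 + 18 + 141 + 25 = 356.
P(R=3 | S=2) = 141/356 = 0.39607.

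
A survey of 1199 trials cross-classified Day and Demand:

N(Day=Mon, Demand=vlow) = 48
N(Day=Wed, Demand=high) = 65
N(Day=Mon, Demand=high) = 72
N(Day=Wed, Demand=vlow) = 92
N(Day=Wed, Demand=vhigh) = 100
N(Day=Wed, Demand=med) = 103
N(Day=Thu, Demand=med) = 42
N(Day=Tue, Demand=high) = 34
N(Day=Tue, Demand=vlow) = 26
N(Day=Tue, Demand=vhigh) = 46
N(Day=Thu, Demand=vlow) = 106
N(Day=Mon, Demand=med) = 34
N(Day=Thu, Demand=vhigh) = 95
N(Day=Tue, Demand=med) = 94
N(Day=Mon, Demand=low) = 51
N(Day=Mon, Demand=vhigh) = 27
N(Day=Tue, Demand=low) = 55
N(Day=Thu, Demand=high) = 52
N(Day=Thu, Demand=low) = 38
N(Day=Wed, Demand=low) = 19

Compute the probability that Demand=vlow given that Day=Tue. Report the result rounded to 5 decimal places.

Total with Day=Tue: 26 + 55 + 94 + 34 + 46 = 255.
P(Demand=vlow | Day=Tue) = 26/255 = 0.10196.

0.10196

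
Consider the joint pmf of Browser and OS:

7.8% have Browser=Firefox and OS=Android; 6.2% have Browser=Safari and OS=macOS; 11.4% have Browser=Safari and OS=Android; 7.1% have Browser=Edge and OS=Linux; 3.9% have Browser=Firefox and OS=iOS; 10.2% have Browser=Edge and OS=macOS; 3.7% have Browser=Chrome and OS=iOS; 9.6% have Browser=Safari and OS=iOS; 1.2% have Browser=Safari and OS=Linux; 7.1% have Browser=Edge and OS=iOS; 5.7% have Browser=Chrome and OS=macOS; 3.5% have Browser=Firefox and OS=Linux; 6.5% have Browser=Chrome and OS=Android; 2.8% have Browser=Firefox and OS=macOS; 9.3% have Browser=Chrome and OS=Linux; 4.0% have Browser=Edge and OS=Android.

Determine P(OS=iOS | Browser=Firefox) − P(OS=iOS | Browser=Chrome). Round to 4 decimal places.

0.0698

P(Browser=Firefox) = 0.028 + 0.035 + 0.039 + 0.078 = 0.180; P(OS=iOS | Browser=Firefox) = 0.039/0.180 = 0.21667.
P(Browser=Chrome) = 0.057 + 0.093 + 0.037 + 0.065 = 0.252; P(OS=iOS | Browser=Chrome) = 0.037/0.252 = 0.14683.
Difference = 0.0698.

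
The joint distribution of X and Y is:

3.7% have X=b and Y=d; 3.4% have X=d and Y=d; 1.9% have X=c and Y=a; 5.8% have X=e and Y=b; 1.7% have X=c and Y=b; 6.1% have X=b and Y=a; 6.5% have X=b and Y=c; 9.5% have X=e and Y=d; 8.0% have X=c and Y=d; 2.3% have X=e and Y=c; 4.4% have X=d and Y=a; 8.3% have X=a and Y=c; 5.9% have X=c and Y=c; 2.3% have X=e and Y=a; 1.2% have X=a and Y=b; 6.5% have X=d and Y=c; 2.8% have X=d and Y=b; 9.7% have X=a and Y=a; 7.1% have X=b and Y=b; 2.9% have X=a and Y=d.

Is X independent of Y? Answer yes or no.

no

P(X=a) = 0.221 and P(Y=a) = 0.244, so their product is 0.05392, but P(X=a, Y=a) = 0.097. Since these differ, X and Y are not independent.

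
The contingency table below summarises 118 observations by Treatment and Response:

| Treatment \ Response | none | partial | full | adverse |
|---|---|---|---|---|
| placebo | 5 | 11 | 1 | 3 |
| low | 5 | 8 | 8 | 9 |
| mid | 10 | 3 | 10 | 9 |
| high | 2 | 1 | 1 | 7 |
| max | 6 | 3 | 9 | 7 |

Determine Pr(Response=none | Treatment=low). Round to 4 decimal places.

Total with Treatment=low: 5 + 8 + 8 + 9 = 30.
P(Response=none | Treatment=low) = 5/30 = 0.1667.

0.1667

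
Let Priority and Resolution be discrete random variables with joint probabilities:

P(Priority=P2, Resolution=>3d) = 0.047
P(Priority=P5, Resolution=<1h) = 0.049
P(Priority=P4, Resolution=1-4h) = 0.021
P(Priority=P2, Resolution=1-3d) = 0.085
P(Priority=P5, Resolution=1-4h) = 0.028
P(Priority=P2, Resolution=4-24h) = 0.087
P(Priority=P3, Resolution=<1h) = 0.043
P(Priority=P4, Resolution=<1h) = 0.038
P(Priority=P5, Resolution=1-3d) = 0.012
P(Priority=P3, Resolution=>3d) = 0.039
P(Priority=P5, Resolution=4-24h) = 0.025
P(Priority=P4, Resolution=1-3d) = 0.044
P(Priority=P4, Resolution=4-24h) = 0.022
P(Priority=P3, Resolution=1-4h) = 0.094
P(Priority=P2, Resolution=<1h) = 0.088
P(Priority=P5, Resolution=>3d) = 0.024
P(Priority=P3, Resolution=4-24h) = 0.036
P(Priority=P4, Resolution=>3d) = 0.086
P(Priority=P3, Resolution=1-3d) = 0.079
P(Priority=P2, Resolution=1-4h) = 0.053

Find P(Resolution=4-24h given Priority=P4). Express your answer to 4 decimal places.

P(Priority=P4) = 0.038 + 0.021 + 0.022 + 0.044 + 0.086 = 0.211.
P(Resolution=4-24h | Priority=P4) = 0.022/0.211 = 0.1043.

0.1043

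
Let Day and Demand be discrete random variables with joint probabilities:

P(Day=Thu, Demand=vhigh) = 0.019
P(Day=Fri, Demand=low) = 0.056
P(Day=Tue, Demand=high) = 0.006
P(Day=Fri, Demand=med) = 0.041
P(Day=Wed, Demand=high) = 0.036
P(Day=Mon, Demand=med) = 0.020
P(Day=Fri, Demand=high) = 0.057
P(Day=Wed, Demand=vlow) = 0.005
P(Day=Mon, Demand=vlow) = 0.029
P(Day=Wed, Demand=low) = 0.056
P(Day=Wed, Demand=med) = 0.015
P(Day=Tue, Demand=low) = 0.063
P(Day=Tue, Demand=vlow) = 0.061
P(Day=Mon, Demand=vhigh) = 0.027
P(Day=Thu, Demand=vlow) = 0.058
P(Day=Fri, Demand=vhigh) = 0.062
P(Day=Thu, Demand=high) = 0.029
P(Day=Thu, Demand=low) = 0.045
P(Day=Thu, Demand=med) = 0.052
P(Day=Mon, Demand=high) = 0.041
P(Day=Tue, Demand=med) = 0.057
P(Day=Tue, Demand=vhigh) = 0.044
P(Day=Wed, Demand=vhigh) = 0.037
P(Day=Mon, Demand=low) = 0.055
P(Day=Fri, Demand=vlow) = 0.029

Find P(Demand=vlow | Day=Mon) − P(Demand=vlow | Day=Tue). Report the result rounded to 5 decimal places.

-0.09546

P(Day=Mon) = 0.029 + 0.055 + 0.020 + 0.041 + 0.027 = 0.172; P(Demand=vlow | Day=Mon) = 0.029/0.172 = 0.168605.
P(Day=Tue) = 0.061 + 0.063 + 0.057 + 0.006 + 0.044 = 0.231; P(Demand=vlow | Day=Tue) = 0.061/0.231 = 0.264069.
Difference = -0.09546.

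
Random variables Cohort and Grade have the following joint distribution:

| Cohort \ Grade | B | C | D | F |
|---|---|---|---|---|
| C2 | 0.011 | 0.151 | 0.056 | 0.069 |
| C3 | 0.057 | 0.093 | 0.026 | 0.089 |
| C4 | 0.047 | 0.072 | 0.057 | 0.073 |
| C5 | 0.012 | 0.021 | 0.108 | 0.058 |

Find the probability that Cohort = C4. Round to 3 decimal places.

0.249

P(Cohort=C4) = 0.047 + 0.072 + 0.057 + 0.073 = 0.249.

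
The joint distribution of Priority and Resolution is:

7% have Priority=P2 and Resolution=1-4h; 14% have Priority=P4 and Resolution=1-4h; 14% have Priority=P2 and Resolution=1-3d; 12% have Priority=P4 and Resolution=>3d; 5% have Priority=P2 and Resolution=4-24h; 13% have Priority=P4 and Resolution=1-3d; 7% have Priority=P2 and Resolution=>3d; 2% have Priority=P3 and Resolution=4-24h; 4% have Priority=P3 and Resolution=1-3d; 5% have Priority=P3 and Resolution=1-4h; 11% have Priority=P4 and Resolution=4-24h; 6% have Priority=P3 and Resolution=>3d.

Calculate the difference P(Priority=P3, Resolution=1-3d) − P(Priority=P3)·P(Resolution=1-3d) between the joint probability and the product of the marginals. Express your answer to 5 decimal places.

-0.01270

P(Priority=P3) = 0.05 + 0.02 + 0.04 + 0.06 = 0.17.
P(Resolution=1-3d) = 0.14 + 0.04 + 0.13 = 0.31.
P(Priority=P3, Resolution=1-3d) − P(Priority=P3)P(Resolution=1-3d) = 0.04 − 0.17×0.31 = -0.01270.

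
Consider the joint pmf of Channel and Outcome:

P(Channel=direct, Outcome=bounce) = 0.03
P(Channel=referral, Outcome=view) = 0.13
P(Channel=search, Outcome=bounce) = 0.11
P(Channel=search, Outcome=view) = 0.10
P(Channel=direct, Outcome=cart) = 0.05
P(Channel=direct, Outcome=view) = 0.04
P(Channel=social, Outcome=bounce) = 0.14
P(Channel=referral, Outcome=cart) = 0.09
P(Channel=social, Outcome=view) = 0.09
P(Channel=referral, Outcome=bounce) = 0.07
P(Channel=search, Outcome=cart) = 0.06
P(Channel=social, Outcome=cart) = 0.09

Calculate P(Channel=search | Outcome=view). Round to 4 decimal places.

P(Outcome=view) = 0.10 + 0.09 + 0.04 + 0.13 = 0.36.
P(Channel=search | Outcome=view) = 0.10/0.36 = 0.2778.

0.2778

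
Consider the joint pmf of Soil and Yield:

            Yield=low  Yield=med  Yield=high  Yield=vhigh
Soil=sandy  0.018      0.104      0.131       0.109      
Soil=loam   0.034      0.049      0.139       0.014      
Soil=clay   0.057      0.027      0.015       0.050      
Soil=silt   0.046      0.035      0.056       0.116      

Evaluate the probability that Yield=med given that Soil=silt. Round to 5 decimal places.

0.13834

P(Soil=silt) = 0.046 + 0.035 + 0.056 + 0.116 = 0.253.
P(Yield=med | Soil=silt) = 0.035/0.253 = 0.13834.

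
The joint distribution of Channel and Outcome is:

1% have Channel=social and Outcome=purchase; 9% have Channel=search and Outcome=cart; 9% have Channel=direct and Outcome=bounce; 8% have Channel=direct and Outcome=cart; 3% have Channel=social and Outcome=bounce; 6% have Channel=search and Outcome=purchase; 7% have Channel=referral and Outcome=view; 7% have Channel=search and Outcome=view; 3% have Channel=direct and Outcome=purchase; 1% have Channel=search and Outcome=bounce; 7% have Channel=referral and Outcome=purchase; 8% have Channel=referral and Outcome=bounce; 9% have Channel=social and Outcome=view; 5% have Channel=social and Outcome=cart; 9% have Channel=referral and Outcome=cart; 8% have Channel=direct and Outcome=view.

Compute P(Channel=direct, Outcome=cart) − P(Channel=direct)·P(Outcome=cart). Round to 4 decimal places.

P(Channel=direct) = 0.09 + 0.08 + 0.08 + 0.03 = 0.28.
P(Outcome=cart) = 0.09 + 0.05 + 0.08 + 0.09 = 0.31.
P(Channel=direct, Outcome=cart) − P(Channel=direct)P(Outcome=cart) = 0.08 − 0.28×0.31 = -0.0068.

-0.0068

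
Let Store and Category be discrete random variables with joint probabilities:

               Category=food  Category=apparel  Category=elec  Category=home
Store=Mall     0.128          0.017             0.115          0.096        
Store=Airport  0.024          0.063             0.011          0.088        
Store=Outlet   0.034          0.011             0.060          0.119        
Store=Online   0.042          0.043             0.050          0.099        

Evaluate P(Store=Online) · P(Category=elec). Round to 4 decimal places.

P(Store=Online) = 0.042 + 0.043 + 0.050 + 0.099 = 0.234.
P(Category=elec) = 0.115 + 0.011 + 0.060 + 0.050 = 0.236.
Product: 0.234 × 0.236 = 0.0552.

0.0552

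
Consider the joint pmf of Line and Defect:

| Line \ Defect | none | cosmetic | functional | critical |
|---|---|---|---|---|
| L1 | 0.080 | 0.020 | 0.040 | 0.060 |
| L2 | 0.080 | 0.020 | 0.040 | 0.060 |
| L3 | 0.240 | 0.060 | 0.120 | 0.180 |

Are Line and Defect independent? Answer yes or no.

yes

Every cell satisfies P(Line,Defect) = P(Line)·P(Defect). For instance P(Line=L3) = 0.600, P(Defect=none) = 0.400, and 0.600×0.400 = 0.240 matches the joint entry. So Line and Defect are independent.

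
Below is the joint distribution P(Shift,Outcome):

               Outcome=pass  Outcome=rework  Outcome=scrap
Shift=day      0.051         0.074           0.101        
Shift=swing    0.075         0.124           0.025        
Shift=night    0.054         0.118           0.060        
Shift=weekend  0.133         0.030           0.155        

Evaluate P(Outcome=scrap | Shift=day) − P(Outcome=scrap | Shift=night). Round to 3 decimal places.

P(Shift=day) = 0.051 + 0.074 + 0.101 = 0.226; P(Outcome=scrap | Shift=day) = 0.101/0.226 = 0.4469.
P(Shift=night) = 0.054 + 0.118 + 0.060 = 0.232; P(Outcome=scrap | Shift=night) = 0.060/0.232 = 0.2586.
Difference = 0.188.

0.188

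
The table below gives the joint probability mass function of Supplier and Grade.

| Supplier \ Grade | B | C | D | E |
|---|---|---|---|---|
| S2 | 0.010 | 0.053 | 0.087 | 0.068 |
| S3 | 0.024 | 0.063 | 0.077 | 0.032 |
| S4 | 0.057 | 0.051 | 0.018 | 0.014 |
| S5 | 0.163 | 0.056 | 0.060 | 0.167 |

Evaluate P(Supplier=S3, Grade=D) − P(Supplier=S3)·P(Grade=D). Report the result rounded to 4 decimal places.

P(Supplier=S3) = 0.024 + 0.063 + 0.077 + 0.032 = 0.196.
P(Grade=D) = 0.087 + 0.077 + 0.018 + 0.060 = 0.242.
P(Supplier=S3, Grade=D) − P(Supplier=S3)P(Grade=D) = 0.077 − 0.196×0.242 = 0.0296.

0.0296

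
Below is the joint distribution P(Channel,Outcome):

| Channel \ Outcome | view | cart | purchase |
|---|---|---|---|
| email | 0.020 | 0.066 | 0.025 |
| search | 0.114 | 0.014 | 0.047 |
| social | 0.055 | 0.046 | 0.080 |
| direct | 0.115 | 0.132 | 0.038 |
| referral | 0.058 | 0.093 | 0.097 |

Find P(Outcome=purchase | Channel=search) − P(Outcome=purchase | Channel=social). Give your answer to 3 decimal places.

P(Channel=search) = 0.114 + 0.014 + 0.047 = 0.175; P(Outcome=purchase | Channel=search) = 0.047/0.175 = 0.2686.
P(Channel=social) = 0.055 + 0.046 + 0.080 = 0.181; P(Outcome=purchase | Channel=social) = 0.080/0.181 = 0.4420.
Difference = -0.173.

-0.173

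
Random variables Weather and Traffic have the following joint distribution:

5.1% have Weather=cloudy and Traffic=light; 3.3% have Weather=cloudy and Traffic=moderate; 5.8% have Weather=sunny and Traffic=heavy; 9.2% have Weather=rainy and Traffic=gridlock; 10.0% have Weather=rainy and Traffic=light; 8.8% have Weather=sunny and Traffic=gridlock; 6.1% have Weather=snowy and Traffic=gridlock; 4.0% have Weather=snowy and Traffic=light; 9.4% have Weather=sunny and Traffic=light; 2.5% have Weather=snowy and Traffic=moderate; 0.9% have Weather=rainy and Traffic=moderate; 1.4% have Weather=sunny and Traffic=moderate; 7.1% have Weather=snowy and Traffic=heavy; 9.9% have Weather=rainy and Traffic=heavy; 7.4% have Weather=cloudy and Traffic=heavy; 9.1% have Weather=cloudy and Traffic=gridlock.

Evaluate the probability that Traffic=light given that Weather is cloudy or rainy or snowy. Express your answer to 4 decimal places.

0.2560

P(Weather=cloudy) = 0.051 + 0.033 + 0.074 + 0.091 = 0.249.
P(Weather=rainy) = 0.100 + 0.009 + 0.099 + 0.092 = 0.300.
P(Weather=snowy) = 0.040 + 0.025 + 0.071 + 0.061 = 0.197.
P(Weather ∈ {cloudy, rainy, snowy}) = 0.249 + 0.300 + 0.197 = 0.746; P(Traffic=light, Weather ∈ {cloudy, rainy, snowy}) = 0.051 + 0.100 + 0.040 = 0.191.
P(Traffic=light | Weather ∈ {cloudy, rainy, snowy}) = 0.191/0.746 = 0.2560.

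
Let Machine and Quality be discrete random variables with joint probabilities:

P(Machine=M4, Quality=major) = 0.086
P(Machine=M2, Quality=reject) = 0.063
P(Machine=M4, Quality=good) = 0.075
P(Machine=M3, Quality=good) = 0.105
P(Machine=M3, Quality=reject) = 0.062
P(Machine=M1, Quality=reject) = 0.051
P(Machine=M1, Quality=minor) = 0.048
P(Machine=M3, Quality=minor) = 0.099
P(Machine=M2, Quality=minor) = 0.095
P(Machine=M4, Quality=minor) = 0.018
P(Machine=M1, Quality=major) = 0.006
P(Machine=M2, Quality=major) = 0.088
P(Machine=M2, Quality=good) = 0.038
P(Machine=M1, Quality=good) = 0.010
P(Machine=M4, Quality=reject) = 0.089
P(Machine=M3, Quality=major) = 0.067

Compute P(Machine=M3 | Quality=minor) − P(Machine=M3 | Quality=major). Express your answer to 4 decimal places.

0.1095

P(Quality=minor) = 0.048 + 0.095 + 0.099 + 0.018 = 0.260; P(Machine=M3 | Quality=minor) = 0.099/0.260 = 0.38077.
P(Quality=major) = 0.006 + 0.088 + 0.067 + 0.086 = 0.247; P(Machine=M3 | Quality=major) = 0.067/0.247 = 0.27126.
Difference = 0.1095.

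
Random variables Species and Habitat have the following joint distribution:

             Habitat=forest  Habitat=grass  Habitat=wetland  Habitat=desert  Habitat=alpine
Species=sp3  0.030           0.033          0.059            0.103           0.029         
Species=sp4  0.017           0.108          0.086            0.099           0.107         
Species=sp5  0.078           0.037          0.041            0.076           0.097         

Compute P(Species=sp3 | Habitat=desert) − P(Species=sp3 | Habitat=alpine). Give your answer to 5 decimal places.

0.24604

P(Habitat=desert) = 0.103 + 0.099 + 0.076 = 0.278; P(Species=sp3 | Habitat=desert) = 0.103/0.278 = 0.370504.
P(Habitat=alpine) = 0.029 + 0.107 + 0.097 = 0.233; P(Species=sp3 | Habitat=alpine) = 0.029/0.233 = 0.124464.
Difference = 0.24604.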